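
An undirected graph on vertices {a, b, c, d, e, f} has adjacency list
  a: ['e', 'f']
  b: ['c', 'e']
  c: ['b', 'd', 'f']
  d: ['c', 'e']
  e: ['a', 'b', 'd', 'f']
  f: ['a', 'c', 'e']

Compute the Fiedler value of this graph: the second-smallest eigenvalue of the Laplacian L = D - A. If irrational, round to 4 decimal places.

1.4384

With the vertex order [a, b, c, d, e, f], the degrees are [2, 2, 3, 2, 4, 3], giving D = diag(2, 2, 3, 2, 4, 3) and L = D - A. Computing the eigenvalues of L and sorting gives [0, 1.4384, 2, 3, 4, 5.5616]. The Fiedler value lambda_2 = 1.4384 is strictly positive, so the graph is connected. The largest eigenvalue, 5.5616, is at most the vertex count 6. By the matrix-tree theorem the graph has (1/6) * product of the nonzero eigenvalues = 32 spanning trees.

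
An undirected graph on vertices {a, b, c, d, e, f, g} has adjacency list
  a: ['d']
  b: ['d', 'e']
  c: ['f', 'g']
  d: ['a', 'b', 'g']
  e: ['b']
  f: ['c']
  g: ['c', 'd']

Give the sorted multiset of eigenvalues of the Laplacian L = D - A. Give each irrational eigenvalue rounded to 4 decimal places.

Reading degrees in the order [a, b, c, d, e, f, g] gives [1, 2, 2, 3, 1, 1, 2]; set D = diag(1, 2, 2, 3, 1, 1, 2) and form L = D - A. The multiplicity of 0 as a Laplacian eigenvalue equals the number of connected components. The eigenvalues sum to 12, which equals trace(L) = 2|E|. The largest eigenvalue, 4.3342, is at most the vertex count 7.

[0, 0.2603, 0.6262, 1.4055, 2.2742, 3.0996, 4.3342]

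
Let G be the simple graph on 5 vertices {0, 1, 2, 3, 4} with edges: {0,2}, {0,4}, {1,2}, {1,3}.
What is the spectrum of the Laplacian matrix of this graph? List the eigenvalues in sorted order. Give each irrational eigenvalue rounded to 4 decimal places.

[0, 0.3820, 1.3820, 2.6180, 3.6180]

With the vertex order [0, 1, 2, 3, 4], the degrees are [2, 2, 2, 1, 1], giving D = diag(2, 2, 2, 1, 1) and L = D - A. Diagonalising L (or applying a numerical eigensolver to the 5x5 matrix) gives the spectrum above. The single zero eigenvalue shows the graph is connected. By the matrix-tree theorem the graph has (1/5) * product of the nonzero eigenvalues = 1 spanning tree. The largest eigenvalue, 3.6180, is at most the vertex count 5.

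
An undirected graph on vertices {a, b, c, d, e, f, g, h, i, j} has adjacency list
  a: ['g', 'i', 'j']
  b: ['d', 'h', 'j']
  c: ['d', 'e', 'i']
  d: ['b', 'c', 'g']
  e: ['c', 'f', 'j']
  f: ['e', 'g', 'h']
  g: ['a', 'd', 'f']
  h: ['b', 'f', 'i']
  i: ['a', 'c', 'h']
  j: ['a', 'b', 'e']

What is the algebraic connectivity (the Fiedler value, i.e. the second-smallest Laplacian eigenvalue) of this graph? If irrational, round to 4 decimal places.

With the vertex order [a, b, c, d, e, f, g, h, i, j], the degrees are [3, 3, 3, 3, 3, 3, 3, 3, 3, 3], giving D = diag(3, 3, 3, 3, 3, 3, 3, 3, 3, 3) and L = D - A. Computing the eigenvalues of L and sorting gives [0, 2, 2, 2, 2, 2, 5, 5, 5, 5]. The Fiedler value lambda_2 = 2 is strictly positive, so the graph is connected.

2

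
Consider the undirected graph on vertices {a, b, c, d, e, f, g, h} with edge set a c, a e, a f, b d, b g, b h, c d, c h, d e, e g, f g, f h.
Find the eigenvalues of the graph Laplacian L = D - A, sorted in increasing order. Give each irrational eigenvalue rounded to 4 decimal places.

[0, 2, 2, 2, 4, 4, 4, 6]

Reading degrees in the order [a, b, c, d, e, f, g, h] gives [3, 3, 3, 3, 3, 3, 3, 3]; set D = diag(3, 3, 3, 3, 3, 3, 3, 3) and form L = D - A. Since every row of L sums to 0, the all-ones vector is in the kernel and 0 is an eigenvalue. The largest eigenvalue, 6, is at most the vertex count 8.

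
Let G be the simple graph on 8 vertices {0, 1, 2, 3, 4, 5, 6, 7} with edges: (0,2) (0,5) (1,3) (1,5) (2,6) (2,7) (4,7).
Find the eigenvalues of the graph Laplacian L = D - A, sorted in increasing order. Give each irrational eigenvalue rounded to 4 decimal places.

Reading degrees in the order [0, 1, 2, 3, 4, 5, 6, 7] gives [2, 2, 3, 1, 1, 2, 1, 2]; set D = diag(2, 2, 3, 1, 1, 2, 1, 2) and form L = D - A. L is symmetric positive semidefinite, so every eigenvalue is real and nonnegative. By the matrix-tree theorem the graph has (1/8) * product of the nonzero eigenvalues = 1 spanning tree. The largest eigenvalue, 4.3429, is at most the vertex count 8.

[0, 0.1864, 0.5858, 1, 2, 2.4707, 3.4142, 4.3429]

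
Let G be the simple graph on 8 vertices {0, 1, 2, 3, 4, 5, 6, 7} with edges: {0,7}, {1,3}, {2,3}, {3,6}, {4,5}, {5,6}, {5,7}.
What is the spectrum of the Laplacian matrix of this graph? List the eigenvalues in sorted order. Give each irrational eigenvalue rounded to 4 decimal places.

Each diagonal entry of L is the vertex degree and each off-diagonal entry is -1 where an edge is present, 0 otherwise; in the order [0, 1, 2, 3, 4, 5, 6, 7] the diagonal is [1, 1, 1, 3, 1, 3, 2, 2]. Since every row of L sums to 0, the all-ones vector is in the kernel and 0 is an eigenvalue. By the matrix-tree theorem the graph has (1/8) * product of the nonzero eigenvalues = 1 spanning tree.

[0, 0.2137, 0.6177, 1, 1.4977, 2.3537, 3.8408, 4.4763]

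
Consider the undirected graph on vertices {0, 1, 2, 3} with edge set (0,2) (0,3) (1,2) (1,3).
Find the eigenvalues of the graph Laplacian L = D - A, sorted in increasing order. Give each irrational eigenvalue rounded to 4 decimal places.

[0, 2, 2, 4]

Each diagonal entry of L is the vertex degree and each off-diagonal entry is -1 where an edge is present, 0 otherwise; in the order [0, 1, 2, 3] the diagonal is [2, 2, 2, 2]. The multiplicity of 0 as a Laplacian eigenvalue equals the number of connected components. The single zero eigenvalue shows the graph is connected.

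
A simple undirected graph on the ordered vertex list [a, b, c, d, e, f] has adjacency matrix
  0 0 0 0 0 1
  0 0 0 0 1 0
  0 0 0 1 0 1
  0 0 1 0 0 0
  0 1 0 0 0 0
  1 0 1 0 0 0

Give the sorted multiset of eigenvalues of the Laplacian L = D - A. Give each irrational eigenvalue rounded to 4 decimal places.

With the vertex order [a, b, c, d, e, f], the degrees are [1, 1, 2, 1, 1, 2], giving D = diag(1, 1, 2, 1, 1, 2) and L = D - A. Diagonalising L (or applying a numerical eigensolver to the 6x6 matrix) gives the spectrum above. The 2 zero eigenvalues correspond to the 2 connected components. The eigenvalues sum to 8, which equals trace(L) = 2|E|.

[0, 0, 0.5858, 2, 2, 3.4142]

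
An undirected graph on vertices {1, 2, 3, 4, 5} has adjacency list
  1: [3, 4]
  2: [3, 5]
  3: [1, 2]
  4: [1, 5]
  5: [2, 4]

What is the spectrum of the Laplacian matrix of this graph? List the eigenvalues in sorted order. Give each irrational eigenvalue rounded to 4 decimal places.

[0, 1.3820, 1.3820, 3.6180, 3.6180]

Each diagonal entry of L is the vertex degree and each off-diagonal entry is -1 where an edge is present, 0 otherwise; in the order [1, 2, 3, 4, 5] the diagonal is [2, 2, 2, 2, 2]. Diagonalising L (or applying a numerical eigensolver to the 5x5 matrix) gives the spectrum above. The single zero eigenvalue shows the graph is connected. The largest eigenvalue, 3.6180, is at most the vertex count 5. The eigenvalues sum to 10, which equals trace(L) = 2|E|.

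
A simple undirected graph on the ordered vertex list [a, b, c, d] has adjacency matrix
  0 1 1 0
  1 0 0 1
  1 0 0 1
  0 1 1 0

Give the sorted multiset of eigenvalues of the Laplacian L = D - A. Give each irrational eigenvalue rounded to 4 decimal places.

[0, 2, 2, 4]

With the vertex order [a, b, c, d], the degrees are [2, 2, 2, 2], giving D = diag(2, 2, 2, 2) and L = D - A. Diagonalising L (or applying a numerical eigensolver to the 4x4 matrix) gives the spectrum above. The single zero eigenvalue shows the graph is connected. The largest eigenvalue, 4, is at most the vertex count 4. There is one zero in the spectrum, matching the 1 component.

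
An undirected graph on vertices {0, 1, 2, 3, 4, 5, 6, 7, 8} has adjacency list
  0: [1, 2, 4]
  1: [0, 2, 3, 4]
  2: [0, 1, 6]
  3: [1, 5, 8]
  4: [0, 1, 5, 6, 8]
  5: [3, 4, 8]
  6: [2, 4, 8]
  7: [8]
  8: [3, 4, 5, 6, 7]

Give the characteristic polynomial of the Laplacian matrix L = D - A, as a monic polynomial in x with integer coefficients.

Reading degrees in the order [0, 1, 2, 3, 4, 5, 6, 7, 8] gives [3, 4, 3, 3, 5, 3, 3, 1, 5]; set D = diag(3, 4, 3, 3, 5, 3, 3, 1, 5) and form L = D - A. Computing det(xI - L) by cofactor expansion (or equivalently via sum-over-permutations) gives x^9 - 30x^8 + 379x^7 - 2622x^6 + 10805x^5 - 26964x^4 + 39406x^3 - 30412x^2 + 9297x. The coefficient of x^8 equals -trace(L) = -30, matching the sum of degrees. The largest eigenvalue, 6.7181, is at most the vertex count 9.

x^9 - 30x^8 + 379x^7 - 2622x^6 + 10805x^5 - 26964x^4 + 39406x^3 - 30412x^2 + 9297x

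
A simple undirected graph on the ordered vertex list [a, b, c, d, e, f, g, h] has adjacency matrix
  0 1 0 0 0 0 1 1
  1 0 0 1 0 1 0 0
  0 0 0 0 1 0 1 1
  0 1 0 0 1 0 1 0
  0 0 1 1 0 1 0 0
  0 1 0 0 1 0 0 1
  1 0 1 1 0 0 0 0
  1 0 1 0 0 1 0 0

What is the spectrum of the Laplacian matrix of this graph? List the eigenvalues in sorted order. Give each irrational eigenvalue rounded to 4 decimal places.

Each diagonal entry of L is the vertex degree and each off-diagonal entry is -1 where an edge is present, 0 otherwise; in the order [a, b, c, d, e, f, g, h] the diagonal is [3, 3, 3, 3, 3, 3, 3, 3]. L is symmetric positive semidefinite, so every eigenvalue is real and nonnegative. The eigenvalues sum to 24, which equals trace(L) = 2|E|.

[0, 2, 2, 2, 4, 4, 4, 6]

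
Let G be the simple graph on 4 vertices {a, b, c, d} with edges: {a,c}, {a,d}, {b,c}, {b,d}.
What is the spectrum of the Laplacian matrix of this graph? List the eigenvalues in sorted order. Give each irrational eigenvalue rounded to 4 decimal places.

[0, 2, 2, 4]

With the vertex order [a, b, c, d], the degrees are [2, 2, 2, 2], giving D = diag(2, 2, 2, 2) and L = D - A. Diagonalising L (or applying a numerical eigensolver to the 4x4 matrix) gives the spectrum above. The single zero eigenvalue shows the graph is connected.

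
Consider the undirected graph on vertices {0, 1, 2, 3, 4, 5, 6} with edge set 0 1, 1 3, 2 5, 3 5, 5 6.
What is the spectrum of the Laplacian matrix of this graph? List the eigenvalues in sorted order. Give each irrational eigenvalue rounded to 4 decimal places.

Reading degrees in the order [0, 1, 2, 3, 4, 5, 6] gives [1, 2, 1, 2, 0, 3, 1]; set D = diag(1, 2, 1, 2, 0, 3, 1) and form L = D - A. L is symmetric positive semidefinite, so every eigenvalue is real and nonnegative. The 2 zero eigenvalues correspond to the 2 connected components.

[0, 0, 0.3249, 1, 1.4608, 3, 4.2143]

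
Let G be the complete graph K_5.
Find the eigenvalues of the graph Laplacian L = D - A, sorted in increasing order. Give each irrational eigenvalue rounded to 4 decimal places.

The graph has 5 vertices and degree multiset [4, 4, 4, 4, 4]; D is the diagonal matrix of degrees and L = D - A. L is symmetric positive semidefinite, so every eigenvalue is real and nonnegative. The single zero eigenvalue shows the graph is connected. By the matrix-tree theorem the graph has (1/5) * product of the nonzero eigenvalues = 125 spanning trees.

[0, 5, 5, 5, 5]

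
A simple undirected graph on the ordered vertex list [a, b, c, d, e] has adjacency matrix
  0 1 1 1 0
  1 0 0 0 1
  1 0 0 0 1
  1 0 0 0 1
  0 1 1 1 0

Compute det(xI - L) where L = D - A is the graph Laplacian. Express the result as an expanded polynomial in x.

x^5 - 12x^4 + 51x^3 - 92x^2 + 60x

Reading degrees in the order [a, b, c, d, e] gives [3, 2, 2, 2, 3]; set D = diag(3, 2, 2, 2, 3) and form L = D - A. L has integer entries, so p(x) = det(xI - L) has integer coefficients. Expanding the determinant yields x^5 - 12x^4 + 51x^3 - 92x^2 + 60x. The constant term is 0 because L is singular (the all-ones vector lies in its kernel). The eigenvalues sum to 12, which equals trace(L) = 2|E|. The largest eigenvalue, 5, is at most the vertex count 5.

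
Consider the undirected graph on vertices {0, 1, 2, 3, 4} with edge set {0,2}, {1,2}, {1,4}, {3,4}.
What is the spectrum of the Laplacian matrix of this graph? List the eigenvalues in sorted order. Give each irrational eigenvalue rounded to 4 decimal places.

[0, 0.3820, 1.3820, 2.6180, 3.6180]

Reading degrees in the order [0, 1, 2, 3, 4] gives [1, 2, 2, 1, 2]; set D = diag(1, 2, 2, 1, 2) and form L = D - A. L is symmetric positive semidefinite, so every eigenvalue is real and nonnegative. The single zero eigenvalue shows the graph is connected.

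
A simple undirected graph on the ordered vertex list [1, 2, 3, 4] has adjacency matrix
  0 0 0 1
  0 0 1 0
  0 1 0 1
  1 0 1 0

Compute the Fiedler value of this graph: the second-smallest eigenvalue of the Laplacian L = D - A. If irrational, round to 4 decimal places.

0.5858

Reading degrees in the order [1, 2, 3, 4] gives [1, 1, 2, 2]; set D = diag(1, 1, 2, 2) and form L = D - A. The smallest Laplacian eigenvalue is always 0. The next one, lambda_2 = 0.5858, measures how hard the graph is to disconnect: larger values mean better connectivity. The eigenvalues sum to 6, which equals trace(L) = 2|E|. By the matrix-tree theorem the graph has (1/4) * product of the nonzero eigenvalues = 1 spanning tree.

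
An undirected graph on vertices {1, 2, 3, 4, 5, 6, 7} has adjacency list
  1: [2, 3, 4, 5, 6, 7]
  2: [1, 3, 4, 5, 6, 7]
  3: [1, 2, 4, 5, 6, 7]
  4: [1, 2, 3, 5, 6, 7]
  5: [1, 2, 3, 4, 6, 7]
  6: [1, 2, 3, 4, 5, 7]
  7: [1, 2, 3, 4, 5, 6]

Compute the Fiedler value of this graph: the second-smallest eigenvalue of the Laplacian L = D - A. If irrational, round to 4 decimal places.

Each diagonal entry of L is the vertex degree and each off-diagonal entry is -1 where an edge is present, 0 otherwise; in the order [1, 2, 3, 4, 5, 6, 7] the diagonal is [6, 6, 6, 6, 6, 6, 6]. The sorted Laplacian eigenvalues are [0, 7, 7, 7, 7, 7, 7]; the algebraic connectivity is the second entry, 7. The eigenvalues sum to 42, which equals trace(L) = 2|E|.

7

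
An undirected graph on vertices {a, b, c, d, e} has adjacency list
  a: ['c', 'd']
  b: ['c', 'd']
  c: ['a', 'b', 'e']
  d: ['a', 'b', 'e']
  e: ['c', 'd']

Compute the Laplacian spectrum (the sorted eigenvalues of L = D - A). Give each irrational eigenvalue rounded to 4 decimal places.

With the vertex order [a, b, c, d, e], the degrees are [2, 2, 3, 3, 2], giving D = diag(2, 2, 3, 3, 2) and L = D - A. L is symmetric positive semidefinite, so every eigenvalue is real and nonnegative. The single zero eigenvalue shows the graph is connected. The largest eigenvalue, 5, is at most the vertex count 5. The eigenvalues sum to 12, which equals trace(L) = 2|E|.

[0, 2, 2, 3, 5]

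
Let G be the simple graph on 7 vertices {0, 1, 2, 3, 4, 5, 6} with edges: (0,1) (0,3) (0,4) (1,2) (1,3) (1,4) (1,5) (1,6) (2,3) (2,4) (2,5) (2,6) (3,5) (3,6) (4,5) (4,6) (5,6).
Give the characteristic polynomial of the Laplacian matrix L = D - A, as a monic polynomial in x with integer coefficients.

x^7 - 34x^6 + 476x^5 - 3506x^4 + 14295x^3 - 30492x^2 + 26460x

Each diagonal entry of L is the vertex degree and each off-diagonal entry is -1 where an edge is present, 0 otherwise; in the order [0, 1, 2, 3, 4, 5, 6] the diagonal is [3, 6, 5, 5, 5, 5, 5]. L has integer entries, so p(x) = det(xI - L) has integer coefficients. Expanding the determinant yields x^7 - 34x^6 + 476x^5 - 3506x^4 + 14295x^3 - 30492x^2 + 26460x. The coefficient of x^6 equals -trace(L) = -34, matching the sum of degrees. The largest eigenvalue, 7, is at most the vertex count 7.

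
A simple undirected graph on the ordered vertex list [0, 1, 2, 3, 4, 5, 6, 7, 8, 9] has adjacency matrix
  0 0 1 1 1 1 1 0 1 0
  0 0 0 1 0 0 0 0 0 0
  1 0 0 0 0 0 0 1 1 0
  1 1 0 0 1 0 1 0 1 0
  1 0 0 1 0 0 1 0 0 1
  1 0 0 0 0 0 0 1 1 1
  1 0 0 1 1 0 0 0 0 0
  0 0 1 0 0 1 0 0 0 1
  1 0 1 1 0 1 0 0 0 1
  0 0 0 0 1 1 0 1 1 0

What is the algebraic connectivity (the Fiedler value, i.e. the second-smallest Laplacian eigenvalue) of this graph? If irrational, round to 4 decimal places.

0.8047

With the vertex order [0, 1, 2, 3, 4, 5, 6, 7, 8, 9], the degrees are [6, 1, 3, 5, 4, 4, 3, 3, 5, 4], giving D = diag(6, 1, 3, 5, 4, 4, 3, 3, 5, 4) and L = D - A. The sorted Laplacian eigenvalues are [0, 0.8047, 1.6997, 2.8577, 3.5931, 4.2205, 5.1762, 5.3878, 6.9364, 7.3239]; the algebraic connectivity is the second entry, 0.8047. By the matrix-tree theorem the graph has (1/10) * product of the nonzero eigenvalues = 8398 spanning trees. The eigenvalues sum to 38, which equals trace(L) = 2|E|.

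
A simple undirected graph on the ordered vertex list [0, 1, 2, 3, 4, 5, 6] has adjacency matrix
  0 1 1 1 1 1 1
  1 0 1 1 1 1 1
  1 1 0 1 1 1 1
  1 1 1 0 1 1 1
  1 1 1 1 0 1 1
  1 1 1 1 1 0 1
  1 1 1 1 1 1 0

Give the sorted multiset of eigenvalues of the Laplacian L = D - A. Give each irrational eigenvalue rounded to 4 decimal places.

Each diagonal entry of L is the vertex degree and each off-diagonal entry is -1 where an edge is present, 0 otherwise; in the order [0, 1, 2, 3, 4, 5, 6] the diagonal is [6, 6, 6, 6, 6, 6, 6]. The multiplicity of 0 as a Laplacian eigenvalue equals the number of connected components. There is one zero in the spectrum, matching the 1 component.

[0, 7, 7, 7, 7, 7, 7]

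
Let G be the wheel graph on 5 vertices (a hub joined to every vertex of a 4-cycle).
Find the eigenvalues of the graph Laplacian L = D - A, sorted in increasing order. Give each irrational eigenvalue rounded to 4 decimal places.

The graph has 5 vertices and degree multiset [4, 3, 3, 3, 3]; D is the diagonal matrix of degrees and L = D - A. L is symmetric positive semidefinite, so every eigenvalue is real and nonnegative.

[0, 3, 3, 5, 5]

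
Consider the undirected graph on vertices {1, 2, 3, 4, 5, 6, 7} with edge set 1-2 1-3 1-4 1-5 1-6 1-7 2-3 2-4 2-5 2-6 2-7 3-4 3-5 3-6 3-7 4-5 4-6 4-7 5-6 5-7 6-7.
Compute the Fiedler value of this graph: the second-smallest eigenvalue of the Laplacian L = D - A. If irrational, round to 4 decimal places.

7

Each diagonal entry of L is the vertex degree and each off-diagonal entry is -1 where an edge is present, 0 otherwise; in the order [1, 2, 3, 4, 5, 6, 7] the diagonal is [6, 6, 6, 6, 6, 6, 6]. Computing the eigenvalues of L and sorting gives [0, 7, 7, 7, 7, 7, 7]. The Fiedler value lambda_2 = 7 is strictly positive, so the graph is connected. By the matrix-tree theorem the graph has (1/7) * product of the nonzero eigenvalues = 16807 spanning trees.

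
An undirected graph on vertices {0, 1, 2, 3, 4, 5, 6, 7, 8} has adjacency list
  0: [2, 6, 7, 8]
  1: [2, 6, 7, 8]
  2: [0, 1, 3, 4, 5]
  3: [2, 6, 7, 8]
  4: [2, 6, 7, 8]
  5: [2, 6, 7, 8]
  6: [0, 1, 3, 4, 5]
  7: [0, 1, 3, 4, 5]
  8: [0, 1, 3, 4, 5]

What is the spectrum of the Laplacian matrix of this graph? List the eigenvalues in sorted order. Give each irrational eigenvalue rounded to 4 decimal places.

[0, 4, 4, 4, 4, 5, 5, 5, 9]

Each diagonal entry of L is the vertex degree and each off-diagonal entry is -1 where an edge is present, 0 otherwise; in the order [0, 1, 2, 3, 4, 5, 6, 7, 8] the diagonal is [4, 4, 5, 4, 4, 4, 5, 5, 5]. Since every row of L sums to 0, the all-ones vector is in the kernel and 0 is an eigenvalue. The single zero eigenvalue shows the graph is connected. The eigenvalues sum to 40, which equals trace(L) = 2|E|. By the matrix-tree theorem the graph has (1/9) * product of the nonzero eigenvalues = 32000 spanning trees.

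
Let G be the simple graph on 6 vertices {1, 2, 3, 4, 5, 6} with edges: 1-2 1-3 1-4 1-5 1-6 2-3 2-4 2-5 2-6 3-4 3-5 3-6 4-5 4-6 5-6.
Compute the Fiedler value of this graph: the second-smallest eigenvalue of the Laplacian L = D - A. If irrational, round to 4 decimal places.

6

Each diagonal entry of L is the vertex degree and each off-diagonal entry is -1 where an edge is present, 0 otherwise; in the order [1, 2, 3, 4, 5, 6] the diagonal is [5, 5, 5, 5, 5, 5]. The smallest Laplacian eigenvalue is always 0. The next one, lambda_2 = 6, measures how hard the graph is to disconnect: larger values mean better connectivity. The largest eigenvalue, 6, is at most the vertex count 6.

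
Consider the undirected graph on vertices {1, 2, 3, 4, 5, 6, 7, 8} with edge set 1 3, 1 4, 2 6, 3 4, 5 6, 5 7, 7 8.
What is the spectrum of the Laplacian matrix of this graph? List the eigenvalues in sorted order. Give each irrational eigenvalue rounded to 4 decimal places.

[0, 0, 0.3820, 1.3820, 2.6180, 3, 3, 3.6180]

Each diagonal entry of L is the vertex degree and each off-diagonal entry is -1 where an edge is present, 0 otherwise; in the order [1, 2, 3, 4, 5, 6, 7, 8] the diagonal is [2, 1, 2, 2, 2, 2, 2, 1]. Diagonalising L (or applying a numerical eigensolver to the 8x8 matrix) gives the spectrum above. The 2 zero eigenvalues correspond to the 2 connected components. The largest eigenvalue, 3.6180, is at most the vertex count 8.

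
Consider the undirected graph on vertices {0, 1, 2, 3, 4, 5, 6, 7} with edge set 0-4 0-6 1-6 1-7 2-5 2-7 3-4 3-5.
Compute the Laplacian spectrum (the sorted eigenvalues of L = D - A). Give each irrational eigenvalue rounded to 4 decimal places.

With the vertex order [0, 1, 2, 3, 4, 5, 6, 7], the degrees are [2, 2, 2, 2, 2, 2, 2, 2], giving D = diag(2, 2, 2, 2, 2, 2, 2, 2) and L = D - A. Since every row of L sums to 0, the all-ones vector is in the kernel and 0 is an eigenvalue. By the matrix-tree theorem the graph has (1/8) * product of the nonzero eigenvalues = 8 spanning trees.

[0, 0.5858, 0.5858, 2, 2, 3.4142, 3.4142, 4]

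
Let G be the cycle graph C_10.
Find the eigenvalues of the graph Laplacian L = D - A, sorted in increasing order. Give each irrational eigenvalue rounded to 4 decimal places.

[0, 0.3820, 0.3820, 1.3820, 1.3820, 2.6180, 2.6180, 3.6180, 3.6180, 4]

The graph has 10 vertices and degree multiset [2, 2, 2, 2, 2, 2, 2, 2, 2, 2]; D is the diagonal matrix of degrees and L = D - A. Since every row of L sums to 0, the all-ones vector is in the kernel and 0 is an eigenvalue. The eigenvalues sum to 20, which equals trace(L) = 2|E|.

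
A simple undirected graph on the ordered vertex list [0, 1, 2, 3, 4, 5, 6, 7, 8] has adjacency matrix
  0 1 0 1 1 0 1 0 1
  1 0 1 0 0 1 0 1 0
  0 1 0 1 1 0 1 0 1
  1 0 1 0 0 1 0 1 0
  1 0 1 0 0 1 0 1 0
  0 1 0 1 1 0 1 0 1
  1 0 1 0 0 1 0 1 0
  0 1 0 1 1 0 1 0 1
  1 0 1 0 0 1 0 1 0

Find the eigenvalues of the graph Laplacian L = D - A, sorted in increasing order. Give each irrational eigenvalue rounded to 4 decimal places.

[0, 4, 4, 4, 4, 5, 5, 5, 9]

Each diagonal entry of L is the vertex degree and each off-diagonal entry is -1 where an edge is present, 0 otherwise; in the order [0, 1, 2, 3, 4, 5, 6, 7, 8] the diagonal is [5, 4, 5, 4, 4, 5, 4, 5, 4]. Since every row of L sums to 0, the all-ones vector is in the kernel and 0 is an eigenvalue. The single zero eigenvalue shows the graph is connected.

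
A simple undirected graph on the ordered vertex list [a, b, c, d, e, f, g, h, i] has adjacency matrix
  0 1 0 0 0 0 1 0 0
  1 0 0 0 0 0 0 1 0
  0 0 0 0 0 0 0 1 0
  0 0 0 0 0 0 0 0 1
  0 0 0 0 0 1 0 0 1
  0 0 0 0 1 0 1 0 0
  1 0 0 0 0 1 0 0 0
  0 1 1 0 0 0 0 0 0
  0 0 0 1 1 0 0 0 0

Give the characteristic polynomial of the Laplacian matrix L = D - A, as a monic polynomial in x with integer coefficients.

x^9 - 16x^8 + 105x^7 - 364x^6 + 715x^5 - 792x^4 + 462x^3 - 120x^2 + 9x

Reading degrees in the order [a, b, c, d, e, f, g, h, i] gives [2, 2, 1, 1, 2, 2, 2, 2, 2]; set D = diag(2, 2, 1, 1, 2, 2, 2, 2, 2) and form L = D - A. L has integer entries, so p(x) = det(xI - L) has integer coefficients. Expanding the determinant yields x^9 - 16x^8 + 105x^7 - 364x^6 + 715x^5 - 792x^4 + 462x^3 - 120x^2 + 9x. The coefficient of x^8 equals -trace(L) = -16, matching the sum of degrees. By the matrix-tree theorem the graph has (1/9) * product of the nonzero eigenvalues = 1 spanning tree.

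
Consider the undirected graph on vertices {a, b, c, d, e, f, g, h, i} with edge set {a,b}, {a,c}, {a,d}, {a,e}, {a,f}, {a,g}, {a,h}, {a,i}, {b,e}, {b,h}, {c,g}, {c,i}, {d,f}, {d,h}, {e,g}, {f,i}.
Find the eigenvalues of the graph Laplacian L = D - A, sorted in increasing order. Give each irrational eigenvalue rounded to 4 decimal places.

Each diagonal entry of L is the vertex degree and each off-diagonal entry is -1 where an edge is present, 0 otherwise; in the order [a, b, c, d, e, f, g, h, i] the diagonal is [8, 3, 3, 3, 3, 3, 3, 3, 3]. L is symmetric positive semidefinite, so every eigenvalue is real and nonnegative. There is one zero in the spectrum, matching the 1 component.

[0, 1.5858, 1.5858, 3, 3, 4.4142, 4.4142, 5, 9]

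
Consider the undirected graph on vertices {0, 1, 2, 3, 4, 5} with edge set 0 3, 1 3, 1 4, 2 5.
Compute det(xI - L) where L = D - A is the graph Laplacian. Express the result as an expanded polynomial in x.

Each diagonal entry of L is the vertex degree and each off-diagonal entry is -1 where an edge is present, 0 otherwise; in the order [0, 1, 2, 3, 4, 5] the diagonal is [1, 2, 1, 2, 1, 1]. Computing det(xI - L) by cofactor expansion (or equivalently via sum-over-permutations) gives x^6 - 8x^5 + 22x^4 - 24x^3 + 8x^2. The constant term is 0 because L is singular (the all-ones vector lies in its kernel). There are 2 zeros in the spectrum, matching the 2 components.

x^6 - 8x^5 + 22x^4 - 24x^3 + 8x^2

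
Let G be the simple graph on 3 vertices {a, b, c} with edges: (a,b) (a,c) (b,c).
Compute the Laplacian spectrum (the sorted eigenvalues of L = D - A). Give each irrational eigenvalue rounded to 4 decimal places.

Reading degrees in the order [a, b, c] gives [2, 2, 2]; set D = diag(2, 2, 2) and form L = D - A. Since every row of L sums to 0, the all-ones vector is in the kernel and 0 is an eigenvalue. By the matrix-tree theorem the graph has (1/3) * product of the nonzero eigenvalues = 3 spanning trees. The largest eigenvalue, 3, is at most the vertex count 3.

[0, 3, 3]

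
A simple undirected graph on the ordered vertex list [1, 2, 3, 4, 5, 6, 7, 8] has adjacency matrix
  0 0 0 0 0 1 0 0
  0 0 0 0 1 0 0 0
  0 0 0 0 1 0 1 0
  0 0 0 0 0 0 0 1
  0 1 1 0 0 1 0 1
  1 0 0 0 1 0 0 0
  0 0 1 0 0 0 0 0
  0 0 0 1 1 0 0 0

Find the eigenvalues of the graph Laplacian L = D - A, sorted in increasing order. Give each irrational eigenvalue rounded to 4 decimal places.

With the vertex order [1, 2, 3, 4, 5, 6, 7, 8], the degrees are [1, 1, 2, 1, 4, 2, 1, 2], giving D = diag(1, 1, 2, 1, 4, 2, 1, 2) and L = D - A. Since every row of L sums to 0, the all-ones vector is in the kernel and 0 is an eigenvalue. The single zero eigenvalue shows the graph is connected. There is one zero in the spectrum, matching the 1 component. The eigenvalues sum to 14, which equals trace(L) = 2|E|.

[0, 0.3820, 0.3820, 0.7639, 2, 2.6180, 2.6180, 5.2361]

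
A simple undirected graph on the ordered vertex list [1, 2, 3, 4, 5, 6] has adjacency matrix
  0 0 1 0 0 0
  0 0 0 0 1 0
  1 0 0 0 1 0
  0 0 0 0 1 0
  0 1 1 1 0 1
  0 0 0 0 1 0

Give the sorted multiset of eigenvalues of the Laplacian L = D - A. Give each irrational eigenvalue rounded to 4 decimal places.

[0, 0.4859, 1, 1, 2.4280, 5.0861]

Reading degrees in the order [1, 2, 3, 4, 5, 6] gives [1, 1, 2, 1, 4, 1]; set D = diag(1, 1, 2, 1, 4, 1) and form L = D - A. Diagonalising L (or applying a numerical eigensolver to the 6x6 matrix) gives the spectrum above. There is one zero in the spectrum, matching the 1 component.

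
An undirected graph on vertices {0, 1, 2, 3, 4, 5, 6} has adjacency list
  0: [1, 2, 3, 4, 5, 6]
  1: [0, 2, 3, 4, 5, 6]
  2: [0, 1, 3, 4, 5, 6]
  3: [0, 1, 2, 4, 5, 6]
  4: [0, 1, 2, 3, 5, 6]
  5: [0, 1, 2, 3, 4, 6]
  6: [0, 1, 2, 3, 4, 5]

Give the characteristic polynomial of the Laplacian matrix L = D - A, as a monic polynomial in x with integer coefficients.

x^7 - 42x^6 + 735x^5 - 6860x^4 + 36015x^3 - 100842x^2 + 117649x

Reading degrees in the order [0, 1, 2, 3, 4, 5, 6] gives [6, 6, 6, 6, 6, 6, 6]; set D = diag(6, 6, 6, 6, 6, 6, 6) and form L = D - A. Computing det(xI - L) by cofactor expansion (or equivalently via sum-over-permutations) gives x^7 - 42x^6 + 735x^5 - 6860x^4 + 36015x^3 - 100842x^2 + 117649x. The constant term is 0 because L is singular (the all-ones vector lies in its kernel). The eigenvalues sum to 42, which equals trace(L) = 2|E|.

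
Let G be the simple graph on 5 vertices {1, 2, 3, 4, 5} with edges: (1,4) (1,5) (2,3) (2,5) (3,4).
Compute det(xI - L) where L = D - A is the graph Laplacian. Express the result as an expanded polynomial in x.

With the vertex order [1, 2, 3, 4, 5], the degrees are [2, 2, 2, 2, 2], giving D = diag(2, 2, 2, 2, 2) and L = D - A. L has integer entries, so p(x) = det(xI - L) has integer coefficients. Expanding the determinant yields x^5 - 10x^4 + 35x^3 - 50x^2 + 25x. The coefficient of x^4 equals -trace(L) = -10, matching the sum of degrees.

x^5 - 10x^4 + 35x^3 - 50x^2 + 25x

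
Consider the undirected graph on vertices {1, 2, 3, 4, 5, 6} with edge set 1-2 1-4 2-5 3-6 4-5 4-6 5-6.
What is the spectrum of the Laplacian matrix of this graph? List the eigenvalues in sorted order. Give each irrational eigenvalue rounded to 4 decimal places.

Each diagonal entry of L is the vertex degree and each off-diagonal entry is -1 where an edge is present, 0 otherwise; in the order [1, 2, 3, 4, 5, 6] the diagonal is [2, 2, 1, 3, 3, 3]. The multiplicity of 0 as a Laplacian eigenvalue equals the number of connected components. The single zero eigenvalue shows the graph is connected. There is one zero in the spectrum, matching the 1 component.

[0, 0.6972, 2, 2.3820, 4.3028, 4.6180]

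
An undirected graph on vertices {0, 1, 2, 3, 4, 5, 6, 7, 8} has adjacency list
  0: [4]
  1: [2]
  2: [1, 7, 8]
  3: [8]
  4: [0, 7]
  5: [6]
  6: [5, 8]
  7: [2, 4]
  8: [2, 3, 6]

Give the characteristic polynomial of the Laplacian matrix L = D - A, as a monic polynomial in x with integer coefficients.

With the vertex order [0, 1, 2, 3, 4, 5, 6, 7, 8], the degrees are [1, 1, 3, 1, 2, 1, 2, 2, 3], giving D = diag(1, 1, 3, 1, 2, 1, 2, 2, 3) and L = D - A. Computing det(xI - L) by cofactor expansion (or equivalently via sum-over-permutations) gives x^9 - 16x^8 + 103x^7 - 344x^6 + 641x^5 - 668x^4 + 371x^3 - 98x^2 + 9x. The constant term is 0 because L is singular (the all-ones vector lies in its kernel).

x^9 - 16x^8 + 103x^7 - 344x^6 + 641x^5 - 668x^4 + 371x^3 - 98x^2 + 9x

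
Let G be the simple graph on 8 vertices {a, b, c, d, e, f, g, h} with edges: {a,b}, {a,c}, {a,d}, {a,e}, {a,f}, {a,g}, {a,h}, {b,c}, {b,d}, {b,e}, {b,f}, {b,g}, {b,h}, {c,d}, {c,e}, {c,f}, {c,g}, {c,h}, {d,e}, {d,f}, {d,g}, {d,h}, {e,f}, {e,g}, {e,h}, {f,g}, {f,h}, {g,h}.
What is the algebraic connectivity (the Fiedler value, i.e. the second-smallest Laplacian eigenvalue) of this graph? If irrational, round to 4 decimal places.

Each diagonal entry of L is the vertex degree and each off-diagonal entry is -1 where an edge is present, 0 otherwise; in the order [a, b, c, d, e, f, g, h] the diagonal is [7, 7, 7, 7, 7, 7, 7, 7]. The sorted Laplacian eigenvalues are [0, 8, 8, 8, 8, 8, 8, 8]; the algebraic connectivity is the second entry, 8. The largest eigenvalue, 8, is at most the vertex count 8.

8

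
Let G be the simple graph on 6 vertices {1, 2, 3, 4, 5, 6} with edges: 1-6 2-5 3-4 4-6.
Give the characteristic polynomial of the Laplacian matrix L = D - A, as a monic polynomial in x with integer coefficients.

Reading degrees in the order [1, 2, 3, 4, 5, 6] gives [1, 1, 1, 2, 1, 2]; set D = diag(1, 1, 1, 2, 1, 2) and form L = D - A. L has integer entries, so p(x) = det(xI - L) has integer coefficients. Expanding the determinant yields x^6 - 8x^5 + 22x^4 - 24x^3 + 8x^2. The coefficient of x^5 equals -trace(L) = -8, matching the sum of degrees.

x^6 - 8x^5 + 22x^4 - 24x^3 + 8x^2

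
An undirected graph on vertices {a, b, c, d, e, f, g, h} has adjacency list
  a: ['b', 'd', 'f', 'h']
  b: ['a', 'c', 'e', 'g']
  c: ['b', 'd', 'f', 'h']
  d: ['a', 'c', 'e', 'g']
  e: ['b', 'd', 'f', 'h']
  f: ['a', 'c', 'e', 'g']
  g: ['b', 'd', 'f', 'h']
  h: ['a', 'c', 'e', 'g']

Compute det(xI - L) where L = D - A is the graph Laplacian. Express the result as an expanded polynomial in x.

x^8 - 32x^7 + 432x^6 - 3200x^5 + 14080x^4 - 36864x^3 + 53248x^2 - 32768x

Reading degrees in the order [a, b, c, d, e, f, g, h] gives [4, 4, 4, 4, 4, 4, 4, 4]; set D = diag(4, 4, 4, 4, 4, 4, 4, 4) and form L = D - A. The eigenvalues of L are [0, 4, 4, 4, 4, 4, 4, 8]; the characteristic polynomial is the product of (x - lambda_i), which multiplies out to x^8 - 32x^7 + 432x^6 - 3200x^5 + 14080x^4 - 36864x^3 + 53248x^2 - 32768x. The constant term is 0 because L is singular (the all-ones vector lies in its kernel).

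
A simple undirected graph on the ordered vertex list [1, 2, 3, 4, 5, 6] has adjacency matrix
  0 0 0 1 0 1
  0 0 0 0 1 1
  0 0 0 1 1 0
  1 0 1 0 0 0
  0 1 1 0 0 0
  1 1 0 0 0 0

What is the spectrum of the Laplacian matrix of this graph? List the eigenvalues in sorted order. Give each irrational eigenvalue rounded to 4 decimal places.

Each diagonal entry of L is the vertex degree and each off-diagonal entry is -1 where an edge is present, 0 otherwise; in the order [1, 2, 3, 4, 5, 6] the diagonal is [2, 2, 2, 2, 2, 2]. Since every row of L sums to 0, the all-ones vector is in the kernel and 0 is an eigenvalue. There is one zero in the spectrum, matching the 1 component. By the matrix-tree theorem the graph has (1/6) * product of the nonzero eigenvalues = 6 spanning trees.

[0, 1, 1, 3, 3, 4]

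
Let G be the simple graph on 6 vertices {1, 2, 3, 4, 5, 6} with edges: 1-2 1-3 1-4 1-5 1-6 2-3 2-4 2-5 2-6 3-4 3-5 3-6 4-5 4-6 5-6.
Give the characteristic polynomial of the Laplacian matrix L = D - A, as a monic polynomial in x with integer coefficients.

x^6 - 30x^5 + 360x^4 - 2160x^3 + 6480x^2 - 7776x

With the vertex order [1, 2, 3, 4, 5, 6], the degrees are [5, 5, 5, 5, 5, 5], giving D = diag(5, 5, 5, 5, 5, 5) and L = D - A. L has integer entries, so p(x) = det(xI - L) has integer coefficients. Expanding the determinant yields x^6 - 30x^5 + 360x^4 - 2160x^3 + 6480x^2 - 7776x. Since p(0) = det(-L) = 0, x divides p(x). By the matrix-tree theorem the graph has (1/6) * product of the nonzero eigenvalues = 1296 spanning trees. There is one zero in the spectrum, matching the 1 component.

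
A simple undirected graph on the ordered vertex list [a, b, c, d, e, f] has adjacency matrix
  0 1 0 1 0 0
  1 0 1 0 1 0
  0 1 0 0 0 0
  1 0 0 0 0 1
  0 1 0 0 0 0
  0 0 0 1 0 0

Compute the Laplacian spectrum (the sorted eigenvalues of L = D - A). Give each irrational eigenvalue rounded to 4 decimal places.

Reading degrees in the order [a, b, c, d, e, f] gives [2, 3, 1, 2, 1, 1]; set D = diag(2, 3, 1, 2, 1, 1) and form L = D - A. The multiplicity of 0 as a Laplacian eigenvalue equals the number of connected components. The eigenvalues sum to 10, which equals trace(L) = 2|E|.

[0, 0.3249, 1, 1.4608, 3, 4.2143]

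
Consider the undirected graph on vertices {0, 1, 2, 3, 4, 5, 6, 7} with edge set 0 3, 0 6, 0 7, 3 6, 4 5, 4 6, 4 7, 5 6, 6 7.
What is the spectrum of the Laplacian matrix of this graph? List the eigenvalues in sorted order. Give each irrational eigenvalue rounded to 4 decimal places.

Each diagonal entry of L is the vertex degree and each off-diagonal entry is -1 where an edge is present, 0 otherwise; in the order [0, 1, 2, 3, 4, 5, 6, 7] the diagonal is [3, 0, 0, 2, 3, 2, 5, 3]. Diagonalising L (or applying a numerical eigensolver to the 8x8 matrix) gives the spectrum above. The 3 zero eigenvalues correspond to the 3 connected components. The eigenvalues sum to 18, which equals trace(L) = 2|E|.

[0, 0, 0, 1.3820, 2.3820, 3.6180, 4.6180, 6]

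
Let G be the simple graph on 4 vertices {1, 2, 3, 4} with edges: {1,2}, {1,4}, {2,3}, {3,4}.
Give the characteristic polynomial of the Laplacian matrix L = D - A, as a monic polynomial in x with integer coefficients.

x^4 - 8x^3 + 20x^2 - 16x

Each diagonal entry of L is the vertex degree and each off-diagonal entry is -1 where an edge is present, 0 otherwise; in the order [1, 2, 3, 4] the diagonal is [2, 2, 2, 2]. Computing det(xI - L) by cofactor expansion (or equivalently via sum-over-permutations) gives x^4 - 8x^3 + 20x^2 - 16x. The coefficient of x^3 equals -trace(L) = -8, matching the sum of degrees. The largest eigenvalue, 4, is at most the vertex count 4. By the matrix-tree theorem the graph has (1/4) * product of the nonzero eigenvalues = 4 spanning trees.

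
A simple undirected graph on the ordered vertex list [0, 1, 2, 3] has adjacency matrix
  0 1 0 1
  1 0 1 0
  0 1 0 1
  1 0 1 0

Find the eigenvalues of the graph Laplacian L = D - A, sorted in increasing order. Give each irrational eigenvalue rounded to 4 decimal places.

With the vertex order [0, 1, 2, 3], the degrees are [2, 2, 2, 2], giving D = diag(2, 2, 2, 2) and L = D - A. Diagonalising L (or applying a numerical eigensolver to the 4x4 matrix) gives the spectrum above. The largest eigenvalue, 4, is at most the vertex count 4.

[0, 2, 2, 4]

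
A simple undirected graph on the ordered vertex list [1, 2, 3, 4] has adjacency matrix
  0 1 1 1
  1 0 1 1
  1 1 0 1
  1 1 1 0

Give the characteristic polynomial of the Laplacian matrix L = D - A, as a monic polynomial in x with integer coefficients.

x^4 - 12x^3 + 48x^2 - 64x

With the vertex order [1, 2, 3, 4], the degrees are [3, 3, 3, 3], giving D = diag(3, 3, 3, 3) and L = D - A. The eigenvalues of L are [0, 4, 4, 4]; the characteristic polynomial is the product of (x - lambda_i), which multiplies out to x^4 - 12x^3 + 48x^2 - 64x. The constant term is 0 because L is singular (the all-ones vector lies in its kernel).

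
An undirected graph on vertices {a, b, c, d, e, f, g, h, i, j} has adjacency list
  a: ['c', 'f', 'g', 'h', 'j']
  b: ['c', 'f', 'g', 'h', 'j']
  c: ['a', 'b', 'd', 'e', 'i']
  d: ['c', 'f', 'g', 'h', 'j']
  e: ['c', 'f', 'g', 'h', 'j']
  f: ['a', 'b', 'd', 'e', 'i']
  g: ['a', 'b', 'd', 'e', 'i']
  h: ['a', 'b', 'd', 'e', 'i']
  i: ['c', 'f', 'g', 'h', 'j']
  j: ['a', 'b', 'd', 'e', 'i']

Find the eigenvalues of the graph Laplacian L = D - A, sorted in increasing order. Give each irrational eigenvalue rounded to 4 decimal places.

[0, 5, 5, 5, 5, 5, 5, 5, 5, 10]

Each diagonal entry of L is the vertex degree and each off-diagonal entry is -1 where an edge is present, 0 otherwise; in the order [a, b, c, d, e, f, g, h, i, j] the diagonal is [5, 5, 5, 5, 5, 5, 5, 5, 5, 5]. Diagonalising L (or applying a numerical eigensolver to the 10x10 matrix) gives the spectrum above. The single zero eigenvalue shows the graph is connected. The largest eigenvalue, 10, is at most the vertex count 10.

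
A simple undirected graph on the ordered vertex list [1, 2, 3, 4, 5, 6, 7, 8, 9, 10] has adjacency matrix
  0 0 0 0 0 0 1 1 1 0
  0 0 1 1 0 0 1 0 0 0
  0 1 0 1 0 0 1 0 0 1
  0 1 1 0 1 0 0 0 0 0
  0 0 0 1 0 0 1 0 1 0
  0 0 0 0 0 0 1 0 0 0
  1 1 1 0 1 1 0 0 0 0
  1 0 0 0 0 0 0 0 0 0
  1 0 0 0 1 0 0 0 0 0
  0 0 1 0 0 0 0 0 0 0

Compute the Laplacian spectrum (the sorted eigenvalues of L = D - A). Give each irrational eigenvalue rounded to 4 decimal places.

[0, 0.4881, 0.7894, 1.0495, 1.5449, 2.9364, 3.7142, 4.0776, 4.7984, 6.6017]

Reading degrees in the order [1, 2, 3, 4, 5, 6, 7, 8, 9, 10] gives [3, 3, 4, 3, 3, 1, 5, 1, 2, 1]; set D = diag(3, 3, 4, 3, 3, 1, 5, 1, 2, 1) and form L = D - A. Since every row of L sums to 0, the all-ones vector is in the kernel and 0 is an eigenvalue. By the matrix-tree theorem the graph has (1/10) * product of the nonzero eigenvalues = 88 spanning trees. The eigenvalues sum to 26, which equals trace(L) = 2|E|.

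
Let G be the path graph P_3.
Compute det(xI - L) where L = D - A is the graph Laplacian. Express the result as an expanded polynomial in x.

x^3 - 4x^2 + 3x

The graph has 3 vertices and degree multiset [2, 1, 1]; D is the diagonal matrix of degrees and L = D - A. L has integer entries, so p(x) = det(xI - L) has integer coefficients. Expanding the determinant yields x^3 - 4x^2 + 3x. The coefficient of x^2 equals -trace(L) = -4, matching the sum of degrees. There is one zero in the spectrum, matching the 1 component.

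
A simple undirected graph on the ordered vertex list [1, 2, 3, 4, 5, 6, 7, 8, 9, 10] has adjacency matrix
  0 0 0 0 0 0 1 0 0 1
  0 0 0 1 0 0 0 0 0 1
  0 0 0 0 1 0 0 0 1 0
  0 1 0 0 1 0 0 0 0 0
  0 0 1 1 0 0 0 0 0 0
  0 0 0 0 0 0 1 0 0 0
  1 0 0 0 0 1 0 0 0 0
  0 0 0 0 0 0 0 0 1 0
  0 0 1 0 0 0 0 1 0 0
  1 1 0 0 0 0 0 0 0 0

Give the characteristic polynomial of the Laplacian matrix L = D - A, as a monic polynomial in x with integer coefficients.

Each diagonal entry of L is the vertex degree and each off-diagonal entry is -1 where an edge is present, 0 otherwise; in the order [1, 2, 3, 4, 5, 6, 7, 8, 9, 10] the diagonal is [2, 2, 2, 2, 2, 1, 2, 1, 2, 2]. Computing det(xI - L) by cofactor expansion (or equivalently via sum-over-permutations) gives x^10 - 18x^9 + 136x^8 - 560x^7 + 1365x^6 - 2002x^5 + 1716x^4 - 792x^3 + 165x^2 - 10x. The coefficient of x^9 equals -trace(L) = -18, matching the sum of degrees. The largest eigenvalue, 3.9021, is at most the vertex count 10.

x^10 - 18x^9 + 136x^8 - 560x^7 + 1365x^6 - 2002x^5 + 1716x^4 - 792x^3 + 165x^2 - 10x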